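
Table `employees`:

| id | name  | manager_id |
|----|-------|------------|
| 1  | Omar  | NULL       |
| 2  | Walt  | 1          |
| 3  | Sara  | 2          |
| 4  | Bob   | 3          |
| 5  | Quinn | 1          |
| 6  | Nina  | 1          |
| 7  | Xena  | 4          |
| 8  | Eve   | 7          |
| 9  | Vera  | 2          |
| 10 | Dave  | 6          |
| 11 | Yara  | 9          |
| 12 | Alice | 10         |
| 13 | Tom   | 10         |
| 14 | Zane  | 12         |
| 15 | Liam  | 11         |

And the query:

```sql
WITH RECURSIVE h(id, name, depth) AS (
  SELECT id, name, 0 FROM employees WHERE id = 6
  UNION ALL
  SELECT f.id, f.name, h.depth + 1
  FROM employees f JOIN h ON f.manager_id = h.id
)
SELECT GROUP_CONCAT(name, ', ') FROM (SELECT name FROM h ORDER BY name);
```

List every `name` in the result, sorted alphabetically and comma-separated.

Alice, Dave, Nina, Tom, Zane

Base: id=6 (Nina) at depth 0.
Iteration 1: rows with manager_id in {6} -> Dave (id 10, depth 1).
Iteration 2: rows with manager_id in {10} -> Alice (id 12, depth 2), Tom (id 13, depth 2).
Iteration 3: rows with manager_id in {12,13} -> Zane (id 14, depth 3).
Iteration 4: no rows with manager_id in {14}; recursion stops.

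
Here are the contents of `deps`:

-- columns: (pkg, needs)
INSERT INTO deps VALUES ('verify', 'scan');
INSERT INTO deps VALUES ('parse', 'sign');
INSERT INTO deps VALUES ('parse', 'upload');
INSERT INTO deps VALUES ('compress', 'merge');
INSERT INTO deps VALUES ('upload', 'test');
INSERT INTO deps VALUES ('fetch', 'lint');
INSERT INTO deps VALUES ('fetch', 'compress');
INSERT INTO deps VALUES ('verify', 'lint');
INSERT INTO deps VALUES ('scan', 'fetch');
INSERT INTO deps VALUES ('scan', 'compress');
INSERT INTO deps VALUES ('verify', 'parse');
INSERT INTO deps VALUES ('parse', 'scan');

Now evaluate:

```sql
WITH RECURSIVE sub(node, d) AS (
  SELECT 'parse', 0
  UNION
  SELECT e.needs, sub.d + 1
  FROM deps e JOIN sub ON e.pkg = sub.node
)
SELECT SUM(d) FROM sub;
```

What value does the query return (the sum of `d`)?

Base: (parse, d=0).
Iteration 1: edges from {parse} -> (scan, d=1), (sign, d=1), (upload, d=1).
Iteration 2: edges from {scan,sign,upload} -> (compress, d=2), (fetch, d=2), (test, d=2).
Iteration 3: edges from {compress,fetch,test} -> (compress, d=3), (lint, d=3), (merge, d=3).
Iteration 4: edges from {compress,lint,merge} -> (merge, d=4).
Iteration 5: no outgoing edges from {merge}; recursion stops.
SUM(d) = 0 + 1 + 1 + 1 + 2 + 2 + 2 + 3 + 3 + 3 + 4 = 22.

22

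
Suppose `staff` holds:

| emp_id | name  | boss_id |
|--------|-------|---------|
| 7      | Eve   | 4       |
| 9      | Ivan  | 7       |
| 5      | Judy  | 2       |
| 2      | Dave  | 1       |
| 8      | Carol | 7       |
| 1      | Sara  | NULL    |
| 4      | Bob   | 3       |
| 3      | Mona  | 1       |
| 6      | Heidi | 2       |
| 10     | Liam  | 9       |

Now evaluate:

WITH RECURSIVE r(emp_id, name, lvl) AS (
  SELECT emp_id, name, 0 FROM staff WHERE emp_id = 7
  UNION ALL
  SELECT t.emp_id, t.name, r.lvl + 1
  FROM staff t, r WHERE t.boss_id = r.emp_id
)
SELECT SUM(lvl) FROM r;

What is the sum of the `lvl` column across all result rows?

Base: emp_id=7 (Eve) at lvl 0.
Iteration 1: rows with boss_id in {7} -> Carol (id 8, lvl 1), Ivan (id 9, lvl 1).
Iteration 2: rows with boss_id in {8,9} -> Liam (id 10, lvl 2).
Iteration 3: no rows with boss_id in {10}; recursion stops.
SUM(lvl) = 0 + 1 + 1 + 2 = 4.

4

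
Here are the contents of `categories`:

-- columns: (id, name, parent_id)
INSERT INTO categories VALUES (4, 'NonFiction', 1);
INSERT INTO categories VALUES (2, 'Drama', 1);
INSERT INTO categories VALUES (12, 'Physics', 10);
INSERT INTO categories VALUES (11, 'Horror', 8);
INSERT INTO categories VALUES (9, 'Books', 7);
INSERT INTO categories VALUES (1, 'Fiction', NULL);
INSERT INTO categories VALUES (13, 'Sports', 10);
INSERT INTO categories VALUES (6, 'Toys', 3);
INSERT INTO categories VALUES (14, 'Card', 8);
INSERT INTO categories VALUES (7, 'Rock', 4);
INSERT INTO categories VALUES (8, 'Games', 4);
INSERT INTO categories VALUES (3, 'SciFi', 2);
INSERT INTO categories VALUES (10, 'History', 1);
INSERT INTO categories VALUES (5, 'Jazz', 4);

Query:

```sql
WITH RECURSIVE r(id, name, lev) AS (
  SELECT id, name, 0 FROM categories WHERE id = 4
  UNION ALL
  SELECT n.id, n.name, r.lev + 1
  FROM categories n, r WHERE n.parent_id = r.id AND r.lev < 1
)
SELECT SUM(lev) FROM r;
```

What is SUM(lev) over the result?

Base: id=4 (NonFiction) at lev 0.
Iteration 1: rows with parent_id in {4} -> Jazz (id 5, lev 1), Rock (id 7, lev 1), Games (id 8, lev 1).
Iteration 2: lev < 1 fails for all current rows; recursion stops.
SUM(lev) = 0 + 1 + 1 + 1 = 3.

3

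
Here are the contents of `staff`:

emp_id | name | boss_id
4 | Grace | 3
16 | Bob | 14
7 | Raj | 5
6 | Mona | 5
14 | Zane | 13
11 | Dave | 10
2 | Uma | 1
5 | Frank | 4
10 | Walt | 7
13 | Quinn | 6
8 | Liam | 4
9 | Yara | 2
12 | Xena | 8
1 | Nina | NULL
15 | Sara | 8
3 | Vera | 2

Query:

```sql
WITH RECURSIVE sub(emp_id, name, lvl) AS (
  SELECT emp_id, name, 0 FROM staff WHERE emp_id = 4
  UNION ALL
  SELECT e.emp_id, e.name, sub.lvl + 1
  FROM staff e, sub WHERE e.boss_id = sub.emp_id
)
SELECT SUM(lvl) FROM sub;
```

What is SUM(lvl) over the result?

29

Base: emp_id=4 (Grace) at lvl 0.
Iteration 1: rows with boss_id in {4} -> Frank (id 5, lvl 1), Liam (id 8, lvl 1).
Iteration 2: rows with boss_id in {5,8} -> Mona (id 6, lvl 2), Raj (id 7, lvl 2), Xena (id 12, lvl 2), Sara (id 15, lvl 2).
Iteration 3: rows with boss_id in {6,7,12,15} -> Walt (id 10, lvl 3), Quinn (id 13, lvl 3).
Iteration 4: rows with boss_id in {10,13} -> Dave (id 11, lvl 4), Zane (id 14, lvl 4).
Iteration 5: rows with boss_id in {11,14} -> Bob (id 16, lvl 5).
Iteration 6: no rows with boss_id in {16}; recursion stops.
SUM(lvl) = 0 + 1 + 1 + 2 + 2 + 2 + 2 + 3 + 3 + 4 + 4 + 5 = 29.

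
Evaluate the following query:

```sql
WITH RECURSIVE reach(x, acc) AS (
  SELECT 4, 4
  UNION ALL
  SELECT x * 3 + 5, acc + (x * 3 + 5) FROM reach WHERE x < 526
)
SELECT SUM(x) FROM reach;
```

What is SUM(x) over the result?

2351

Base: x=4, acc=4.
Iteration 1: 4 < 526 holds -> x = 4 * 3 + 5 = 17, acc = 4 + 17 = 21.
Iteration 2: 17 < 526 holds -> x = 17 * 3 + 5 = 56, acc = 21 + 56 = 77.
Iteration 3: 56 < 526 holds -> x = 56 * 3 + 5 = 173, acc = 77 + 173 = 250.
Iteration 4: 173 < 526 holds -> x = 173 * 3 + 5 = 524, acc = 250 + 524 = 774.
Iteration 5: 524 < 526 holds -> x = 524 * 3 + 5 = 1577, acc = 774 + 1577 = 2351.
Iteration 6: 1577 < 526 fails; recursion stops.
SUM(x) = 4 + 17 + 56 + 173 + 524 + 1577 = 2351.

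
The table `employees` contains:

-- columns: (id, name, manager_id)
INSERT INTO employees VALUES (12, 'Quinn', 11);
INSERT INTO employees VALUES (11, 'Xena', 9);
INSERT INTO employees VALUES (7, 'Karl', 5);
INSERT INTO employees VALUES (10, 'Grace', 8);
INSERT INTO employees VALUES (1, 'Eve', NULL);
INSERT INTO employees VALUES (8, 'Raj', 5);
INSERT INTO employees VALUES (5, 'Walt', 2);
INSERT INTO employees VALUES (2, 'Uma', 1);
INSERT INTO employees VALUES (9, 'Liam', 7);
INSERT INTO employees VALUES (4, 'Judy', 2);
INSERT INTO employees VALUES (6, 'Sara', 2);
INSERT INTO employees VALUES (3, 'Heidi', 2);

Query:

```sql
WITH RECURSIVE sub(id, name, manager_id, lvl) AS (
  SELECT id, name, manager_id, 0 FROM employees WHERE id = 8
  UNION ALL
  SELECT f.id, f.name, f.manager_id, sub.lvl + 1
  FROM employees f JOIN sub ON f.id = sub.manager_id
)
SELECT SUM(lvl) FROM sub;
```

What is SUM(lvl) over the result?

6

Base: id=8 (Raj), manager_id=5, lvl 0.
Iteration 1: join on id=5 -> Walt (id 5, manager_id=2, lvl 1).
Iteration 2: join on id=2 -> Uma (id 2, manager_id=1, lvl 2).
Iteration 3: join on id=1 -> Eve (id 1, manager_id=NULL, lvl 3).
Iteration 4: manager_id is NULL; no match; recursion stops.
SUM(lvl) = 0 + 1 + 2 + 3 = 6.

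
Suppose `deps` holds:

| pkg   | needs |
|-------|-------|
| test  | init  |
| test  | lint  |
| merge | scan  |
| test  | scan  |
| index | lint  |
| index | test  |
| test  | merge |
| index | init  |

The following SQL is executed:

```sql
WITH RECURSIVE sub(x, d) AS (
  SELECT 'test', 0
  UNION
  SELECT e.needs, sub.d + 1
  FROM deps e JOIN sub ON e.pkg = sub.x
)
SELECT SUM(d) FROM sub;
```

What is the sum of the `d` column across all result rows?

Base: (test, d=0).
Iteration 1: edges from {test} -> (init, d=1), (lint, d=1), (merge, d=1), (scan, d=1).
Iteration 2: edges from {init,lint,merge,scan} -> (scan, d=2).
Iteration 3: no outgoing edges from {scan}; recursion stops.
SUM(d) = 0 + 1 + 1 + 1 + 1 + 2 = 6.

6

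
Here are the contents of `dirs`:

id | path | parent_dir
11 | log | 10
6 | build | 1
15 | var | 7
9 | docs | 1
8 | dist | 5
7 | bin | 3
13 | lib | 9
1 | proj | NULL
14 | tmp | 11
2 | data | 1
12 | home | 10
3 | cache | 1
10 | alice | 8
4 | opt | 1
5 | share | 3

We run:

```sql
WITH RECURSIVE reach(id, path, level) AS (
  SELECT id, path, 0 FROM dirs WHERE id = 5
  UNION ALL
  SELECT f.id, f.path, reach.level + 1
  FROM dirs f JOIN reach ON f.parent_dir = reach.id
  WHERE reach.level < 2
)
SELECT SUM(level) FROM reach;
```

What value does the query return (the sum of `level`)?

3

Base: id=5 (share) at level 0.
Iteration 1: rows with parent_dir in {5} -> dist (id 8, level 1).
Iteration 2: rows with parent_dir in {8} -> alice (id 10, level 2).
Iteration 3: level < 2 fails for all current rows; recursion stops.
SUM(level) = 0 + 1 + 2 = 3.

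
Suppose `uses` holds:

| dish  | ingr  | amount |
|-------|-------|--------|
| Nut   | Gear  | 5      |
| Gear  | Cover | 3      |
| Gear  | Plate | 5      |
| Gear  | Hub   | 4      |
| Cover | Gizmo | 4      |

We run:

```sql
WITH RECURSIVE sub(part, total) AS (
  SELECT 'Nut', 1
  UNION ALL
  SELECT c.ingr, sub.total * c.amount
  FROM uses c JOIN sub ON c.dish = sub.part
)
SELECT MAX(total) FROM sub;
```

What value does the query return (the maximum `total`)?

60

Base: (Nut, total=1).
Iteration 1: components of {Nut} -> Gear = 1*5 = 5.
Iteration 2: components of {Gear} -> Cover = 5*3 = 15, Hub = 5*4 = 20, Plate = 5*5 = 25.
Iteration 3: components of {Cover,Hub,Plate} -> Gizmo = 15*4 = 60.
Iteration 4: no further components; recursion stops.
total values: 1, 5, 15, 25, 20, 60; the maximum is 60.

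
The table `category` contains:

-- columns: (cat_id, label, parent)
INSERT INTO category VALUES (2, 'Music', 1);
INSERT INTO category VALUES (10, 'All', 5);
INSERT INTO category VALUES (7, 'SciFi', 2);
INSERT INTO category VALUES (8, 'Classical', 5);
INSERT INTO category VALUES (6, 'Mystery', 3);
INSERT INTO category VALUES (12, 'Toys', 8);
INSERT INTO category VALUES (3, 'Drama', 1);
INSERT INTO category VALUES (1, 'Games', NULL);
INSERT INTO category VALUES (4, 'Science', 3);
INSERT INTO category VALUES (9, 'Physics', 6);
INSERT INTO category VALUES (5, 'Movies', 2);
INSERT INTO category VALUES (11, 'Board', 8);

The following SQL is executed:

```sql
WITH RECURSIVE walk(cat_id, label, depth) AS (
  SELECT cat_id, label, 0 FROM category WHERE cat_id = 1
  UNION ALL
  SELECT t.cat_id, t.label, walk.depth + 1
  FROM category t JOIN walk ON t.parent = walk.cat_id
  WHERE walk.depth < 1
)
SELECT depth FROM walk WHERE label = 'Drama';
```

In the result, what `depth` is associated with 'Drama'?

1

Base: cat_id=1 (Games) at depth 0.
Iteration 1: rows with parent in {1} -> Music (id 2, depth 1), Drama (id 3, depth 1).
Iteration 2: depth < 1 fails for all current rows; recursion stops.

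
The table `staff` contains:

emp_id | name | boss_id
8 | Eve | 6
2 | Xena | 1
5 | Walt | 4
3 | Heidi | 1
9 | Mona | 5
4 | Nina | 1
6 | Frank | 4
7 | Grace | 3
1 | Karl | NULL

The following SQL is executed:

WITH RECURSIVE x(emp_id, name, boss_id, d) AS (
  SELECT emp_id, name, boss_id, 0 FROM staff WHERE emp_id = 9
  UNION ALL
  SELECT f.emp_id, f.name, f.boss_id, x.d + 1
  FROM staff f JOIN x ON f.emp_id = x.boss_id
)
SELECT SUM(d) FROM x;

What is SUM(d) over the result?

Base: emp_id=9 (Mona), boss_id=5, d 0.
Iteration 1: join on emp_id=5 -> Walt (id 5, boss_id=4, d 1).
Iteration 2: join on emp_id=4 -> Nina (id 4, boss_id=1, d 2).
Iteration 3: join on emp_id=1 -> Karl (id 1, boss_id=NULL, d 3).
Iteration 4: boss_id is NULL; no match; recursion stops.
SUM(d) = 0 + 1 + 2 + 3 = 6.

6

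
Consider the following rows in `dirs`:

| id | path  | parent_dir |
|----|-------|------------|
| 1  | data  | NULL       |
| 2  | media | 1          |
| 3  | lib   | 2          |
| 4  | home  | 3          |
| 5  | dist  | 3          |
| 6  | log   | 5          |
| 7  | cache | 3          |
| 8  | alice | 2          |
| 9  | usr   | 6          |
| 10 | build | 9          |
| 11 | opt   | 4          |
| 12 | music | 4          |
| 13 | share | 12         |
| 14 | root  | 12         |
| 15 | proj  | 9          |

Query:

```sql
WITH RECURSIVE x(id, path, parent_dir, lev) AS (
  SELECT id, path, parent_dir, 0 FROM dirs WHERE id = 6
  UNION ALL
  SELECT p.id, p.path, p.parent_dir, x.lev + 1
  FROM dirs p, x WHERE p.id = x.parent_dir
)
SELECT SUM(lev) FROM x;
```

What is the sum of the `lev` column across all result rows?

Base: id=6 (log), parent_dir=5, lev 0.
Iteration 1: join on id=5 -> dist (id 5, parent_dir=3, lev 1).
Iteration 2: join on id=3 -> lib (id 3, parent_dir=2, lev 2).
Iteration 3: join on id=2 -> media (id 2, parent_dir=1, lev 3).
Iteration 4: join on id=1 -> data (id 1, parent_dir=NULL, lev 4).
Iteration 5: parent_dir is NULL; no match; recursion stops.
SUM(lev) = 0 + 1 + 2 + 3 + 4 = 10.

10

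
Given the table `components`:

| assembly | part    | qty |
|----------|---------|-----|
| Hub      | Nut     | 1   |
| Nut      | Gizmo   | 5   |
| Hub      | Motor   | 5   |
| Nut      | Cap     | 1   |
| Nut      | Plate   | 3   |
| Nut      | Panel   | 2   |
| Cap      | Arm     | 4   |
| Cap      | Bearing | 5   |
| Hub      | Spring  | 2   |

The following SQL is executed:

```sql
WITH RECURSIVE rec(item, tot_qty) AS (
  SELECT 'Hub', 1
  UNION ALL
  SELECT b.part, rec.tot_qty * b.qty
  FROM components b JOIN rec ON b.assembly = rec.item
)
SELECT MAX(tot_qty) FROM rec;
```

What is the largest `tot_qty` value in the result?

Base: (Hub, tot_qty=1).
Iteration 1: components of {Hub} -> Motor = 1*5 = 5, Nut = 1*1 = 1, Spring = 1*2 = 2.
Iteration 2: components of {Motor,Nut,Spring} -> Cap = 1*1 = 1, Gizmo = 1*5 = 5, Panel = 1*2 = 2, Plate = 1*3 = 3.
Iteration 3: components of {Cap,Gizmo,Panel,Plate} -> Arm = 1*4 = 4, Bearing = 1*5 = 5.
Iteration 4: no further components; recursion stops.
tot_qty values: 1, 1, 5, 2, 5, 1, 3, 2, 4, 5; the maximum is 5.

5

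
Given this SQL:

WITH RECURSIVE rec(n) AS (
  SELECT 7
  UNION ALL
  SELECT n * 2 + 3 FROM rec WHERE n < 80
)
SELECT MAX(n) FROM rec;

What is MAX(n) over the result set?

Base: n=7.
Iteration 1: 7 < 80 holds -> n = 7 * 2 + 3 = 17.
Iteration 2: 17 < 80 holds -> n = 17 * 2 + 3 = 37.
Iteration 3: 37 < 80 holds -> n = 37 * 2 + 3 = 77.
Iteration 4: 77 < 80 holds -> n = 77 * 2 + 3 = 157.
Iteration 5: 157 < 80 fails; recursion stops.
n values: 7, 17, 37, 77, 157; the maximum is 157.

157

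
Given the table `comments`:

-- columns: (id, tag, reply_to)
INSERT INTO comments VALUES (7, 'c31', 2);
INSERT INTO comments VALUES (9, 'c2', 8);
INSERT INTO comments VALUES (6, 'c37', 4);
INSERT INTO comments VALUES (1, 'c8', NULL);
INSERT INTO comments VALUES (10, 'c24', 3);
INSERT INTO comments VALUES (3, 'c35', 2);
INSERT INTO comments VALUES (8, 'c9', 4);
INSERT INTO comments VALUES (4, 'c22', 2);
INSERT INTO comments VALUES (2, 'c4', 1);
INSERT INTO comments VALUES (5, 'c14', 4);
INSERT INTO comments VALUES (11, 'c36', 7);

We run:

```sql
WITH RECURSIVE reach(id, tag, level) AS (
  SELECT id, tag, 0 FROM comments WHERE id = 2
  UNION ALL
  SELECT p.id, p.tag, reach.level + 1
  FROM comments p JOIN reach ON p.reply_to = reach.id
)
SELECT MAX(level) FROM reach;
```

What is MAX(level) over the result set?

Base: id=2 (c4) at level 0.
Iteration 1: rows with reply_to in {2} -> c35 (id 3, level 1), c22 (id 4, level 1), c31 (id 7, level 1).
Iteration 2: rows with reply_to in {3,4,7} -> c14 (id 5, level 2), c37 (id 6, level 2), c9 (id 8, level 2), c24 (id 10, level 2), c36 (id 11, level 2).
Iteration 3: rows with reply_to in {5,6,8,10,11} -> c2 (id 9, level 3).
Iteration 4: no rows with reply_to in {9}; recursion stops.
level values: 0, 1, 1, 1, 2, 2, 2, 2, 2, 3; the maximum is 3.

3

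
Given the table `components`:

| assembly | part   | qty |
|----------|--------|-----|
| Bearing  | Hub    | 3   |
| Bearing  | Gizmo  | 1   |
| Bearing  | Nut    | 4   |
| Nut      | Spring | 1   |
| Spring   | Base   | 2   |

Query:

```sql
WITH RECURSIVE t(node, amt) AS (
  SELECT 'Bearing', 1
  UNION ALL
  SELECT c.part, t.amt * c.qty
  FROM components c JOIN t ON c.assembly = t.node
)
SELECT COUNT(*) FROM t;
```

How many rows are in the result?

Base: (Bearing, amt=1).
Iteration 1: components of {Bearing} -> Gizmo = 1*1 = 1, Hub = 1*3 = 3, Nut = 1*4 = 4.
Iteration 2: components of {Gizmo,Hub,Nut} -> Spring = 4*1 = 4.
Iteration 3: components of {Spring} -> Base = 4*2 = 8.
Iteration 4: no further components; recursion stops.
Total rows emitted: 6.

6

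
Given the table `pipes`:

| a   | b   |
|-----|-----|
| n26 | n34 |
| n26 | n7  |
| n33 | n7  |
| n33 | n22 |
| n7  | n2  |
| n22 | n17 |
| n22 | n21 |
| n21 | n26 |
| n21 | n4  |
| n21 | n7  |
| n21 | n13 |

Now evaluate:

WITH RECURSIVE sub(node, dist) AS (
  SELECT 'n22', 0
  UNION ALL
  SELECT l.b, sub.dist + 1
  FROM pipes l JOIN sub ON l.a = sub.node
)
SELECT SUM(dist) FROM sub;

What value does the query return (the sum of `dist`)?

23

Base: (n22, dist=0).
Iteration 1: edges from {n22} -> (n17, dist=1), (n21, dist=1).
Iteration 2: edges from {n17,n21} -> (n13, dist=2), (n26, dist=2), (n4, dist=2), (n7, dist=2).
Iteration 3: edges from {n13,n26,n4,n7} -> (n2, dist=3), (n34, dist=3), (n7, dist=3).
Iteration 4: edges from {n2,n34,n7} -> (n2, dist=4).
Iteration 5: no outgoing edges from {n2}; recursion stops.
SUM(dist) = 0 + 1 + 1 + 2 + 2 + 2 + 2 + 3 + 3 + 3 + 4 = 23.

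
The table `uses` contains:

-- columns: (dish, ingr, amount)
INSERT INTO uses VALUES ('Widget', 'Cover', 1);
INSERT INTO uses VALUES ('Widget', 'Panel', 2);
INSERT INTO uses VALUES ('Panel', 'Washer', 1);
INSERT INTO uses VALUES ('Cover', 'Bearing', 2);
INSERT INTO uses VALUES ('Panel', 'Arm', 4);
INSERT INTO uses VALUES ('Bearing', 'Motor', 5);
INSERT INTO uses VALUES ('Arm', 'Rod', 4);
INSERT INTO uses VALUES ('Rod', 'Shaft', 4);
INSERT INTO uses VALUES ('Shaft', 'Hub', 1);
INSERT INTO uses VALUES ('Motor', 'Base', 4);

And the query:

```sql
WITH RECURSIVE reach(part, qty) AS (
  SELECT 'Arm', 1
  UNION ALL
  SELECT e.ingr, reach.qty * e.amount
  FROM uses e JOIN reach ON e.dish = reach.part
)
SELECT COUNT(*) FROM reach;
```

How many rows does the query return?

4

Base: (Arm, qty=1).
Iteration 1: components of {Arm} -> Rod = 1*4 = 4.
Iteration 2: components of {Rod} -> Shaft = 4*4 = 16.
Iteration 3: components of {Shaft} -> Hub = 16*1 = 16.
Iteration 4: no further components; recursion stops.
Total rows emitted: 4.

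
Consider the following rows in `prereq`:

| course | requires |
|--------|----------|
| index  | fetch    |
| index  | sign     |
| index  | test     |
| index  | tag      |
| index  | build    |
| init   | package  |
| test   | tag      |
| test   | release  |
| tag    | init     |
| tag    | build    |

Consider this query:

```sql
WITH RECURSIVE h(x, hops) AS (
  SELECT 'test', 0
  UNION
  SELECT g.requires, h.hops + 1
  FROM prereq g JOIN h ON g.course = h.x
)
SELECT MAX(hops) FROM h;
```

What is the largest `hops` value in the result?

3

Base: (test, hops=0).
Iteration 1: edges from {test} -> (release, hops=1), (tag, hops=1).
Iteration 2: edges from {release,tag} -> (build, hops=2), (init, hops=2).
Iteration 3: edges from {build,init} -> (package, hops=3).
Iteration 4: no outgoing edges from {package}; recursion stops.
hops values: 0, 1, 1, 2, 2, 3; the maximum is 3.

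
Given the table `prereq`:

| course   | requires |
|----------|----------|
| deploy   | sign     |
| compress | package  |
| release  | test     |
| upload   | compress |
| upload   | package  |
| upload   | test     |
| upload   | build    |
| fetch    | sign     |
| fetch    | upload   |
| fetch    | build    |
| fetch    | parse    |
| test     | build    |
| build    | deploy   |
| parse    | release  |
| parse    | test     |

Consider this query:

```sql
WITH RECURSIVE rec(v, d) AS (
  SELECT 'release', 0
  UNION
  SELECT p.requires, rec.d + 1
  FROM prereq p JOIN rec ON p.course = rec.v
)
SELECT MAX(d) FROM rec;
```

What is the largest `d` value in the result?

Base: (release, d=0).
Iteration 1: edges from {release} -> (test, d=1).
Iteration 2: edges from {test} -> (build, d=2).
Iteration 3: edges from {build} -> (deploy, d=3).
Iteration 4: edges from {deploy} -> (sign, d=4).
Iteration 5: no outgoing edges from {sign}; recursion stops.
d values: 0, 1, 2, 3, 4; the maximum is 4.

4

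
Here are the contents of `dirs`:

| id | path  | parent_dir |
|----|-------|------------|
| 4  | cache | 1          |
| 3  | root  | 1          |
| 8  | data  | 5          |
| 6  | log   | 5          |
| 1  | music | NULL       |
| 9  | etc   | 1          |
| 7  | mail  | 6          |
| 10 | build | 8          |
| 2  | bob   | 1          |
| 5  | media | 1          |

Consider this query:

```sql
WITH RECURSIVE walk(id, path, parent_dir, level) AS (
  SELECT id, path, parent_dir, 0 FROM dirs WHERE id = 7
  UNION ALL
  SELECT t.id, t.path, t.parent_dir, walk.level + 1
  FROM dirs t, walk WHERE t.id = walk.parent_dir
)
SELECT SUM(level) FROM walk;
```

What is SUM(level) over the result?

6

Base: id=7 (mail), parent_dir=6, level 0.
Iteration 1: join on id=6 -> log (id 6, parent_dir=5, level 1).
Iteration 2: join on id=5 -> media (id 5, parent_dir=1, level 2).
Iteration 3: join on id=1 -> music (id 1, parent_dir=NULL, level 3).
Iteration 4: parent_dir is NULL; no match; recursion stops.
SUM(level) = 0 + 1 + 2 + 3 = 6.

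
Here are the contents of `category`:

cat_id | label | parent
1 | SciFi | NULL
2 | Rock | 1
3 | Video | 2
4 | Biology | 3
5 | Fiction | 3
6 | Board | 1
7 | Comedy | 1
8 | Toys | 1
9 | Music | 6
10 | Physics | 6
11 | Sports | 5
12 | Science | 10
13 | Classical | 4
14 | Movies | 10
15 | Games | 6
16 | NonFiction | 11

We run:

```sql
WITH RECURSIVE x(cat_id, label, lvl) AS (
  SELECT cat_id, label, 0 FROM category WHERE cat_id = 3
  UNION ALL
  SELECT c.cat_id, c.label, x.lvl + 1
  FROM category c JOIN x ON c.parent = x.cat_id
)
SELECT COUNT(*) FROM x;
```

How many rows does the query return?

6

Base: cat_id=3 (Video) at lvl 0.
Iteration 1: rows with parent in {3} -> Biology (id 4, lvl 1), Fiction (id 5, lvl 1).
Iteration 2: rows with parent in {4,5} -> Sports (id 11, lvl 2), Classical (id 13, lvl 2).
Iteration 3: rows with parent in {11,13} -> NonFiction (id 16, lvl 3).
Iteration 4: no rows with parent in {16}; recursion stops.
Total rows emitted: 6.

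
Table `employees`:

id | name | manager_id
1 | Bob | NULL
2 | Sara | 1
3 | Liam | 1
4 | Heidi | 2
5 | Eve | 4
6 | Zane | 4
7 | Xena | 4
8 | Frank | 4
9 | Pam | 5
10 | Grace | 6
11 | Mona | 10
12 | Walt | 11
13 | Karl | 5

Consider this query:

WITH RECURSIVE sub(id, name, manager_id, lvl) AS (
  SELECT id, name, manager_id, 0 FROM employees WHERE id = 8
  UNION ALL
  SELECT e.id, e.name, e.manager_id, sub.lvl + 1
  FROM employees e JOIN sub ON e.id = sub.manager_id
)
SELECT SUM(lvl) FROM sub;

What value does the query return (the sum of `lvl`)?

Base: id=8 (Frank), manager_id=4, lvl 0.
Iteration 1: join on id=4 -> Heidi (id 4, manager_id=2, lvl 1).
Iteration 2: join on id=2 -> Sara (id 2, manager_id=1, lvl 2).
Iteration 3: join on id=1 -> Bob (id 1, manager_id=NULL, lvl 3).
Iteration 4: manager_id is NULL; no match; recursion stops.
SUM(lvl) = 0 + 1 + 2 + 3 = 6.

6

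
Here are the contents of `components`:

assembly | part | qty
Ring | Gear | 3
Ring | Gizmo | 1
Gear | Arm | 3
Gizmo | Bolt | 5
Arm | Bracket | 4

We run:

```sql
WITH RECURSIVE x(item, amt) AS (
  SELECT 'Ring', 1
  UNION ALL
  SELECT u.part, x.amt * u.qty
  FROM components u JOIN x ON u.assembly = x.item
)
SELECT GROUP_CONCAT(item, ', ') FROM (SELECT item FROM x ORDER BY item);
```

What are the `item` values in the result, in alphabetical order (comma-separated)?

Base: (Ring, amt=1).
Iteration 1: components of {Ring} -> Gear = 1*3 = 3, Gizmo = 1*1 = 1.
Iteration 2: components of {Gear,Gizmo} -> Arm = 3*3 = 9, Bolt = 1*5 = 5.
Iteration 3: components of {Arm,Bolt} -> Bracket = 9*4 = 36.
Iteration 4: no further components; recursion stops.

Arm, Bolt, Bracket, Gear, Gizmo, Ring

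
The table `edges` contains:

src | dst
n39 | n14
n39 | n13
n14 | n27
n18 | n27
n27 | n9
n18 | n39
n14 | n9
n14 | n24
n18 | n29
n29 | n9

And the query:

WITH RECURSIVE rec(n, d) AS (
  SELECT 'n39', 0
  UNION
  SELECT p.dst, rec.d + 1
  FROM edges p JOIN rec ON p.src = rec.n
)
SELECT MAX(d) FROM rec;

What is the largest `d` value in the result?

Base: (n39, d=0).
Iteration 1: edges from {n39} -> (n13, d=1), (n14, d=1).
Iteration 2: edges from {n13,n14} -> (n24, d=2), (n27, d=2), (n9, d=2).
Iteration 3: edges from {n24,n27,n9} -> (n9, d=3).
Iteration 4: no outgoing edges from {n9}; recursion stops.
d values: 0, 1, 1, 2, 2, 2, 3; the maximum is 3.

3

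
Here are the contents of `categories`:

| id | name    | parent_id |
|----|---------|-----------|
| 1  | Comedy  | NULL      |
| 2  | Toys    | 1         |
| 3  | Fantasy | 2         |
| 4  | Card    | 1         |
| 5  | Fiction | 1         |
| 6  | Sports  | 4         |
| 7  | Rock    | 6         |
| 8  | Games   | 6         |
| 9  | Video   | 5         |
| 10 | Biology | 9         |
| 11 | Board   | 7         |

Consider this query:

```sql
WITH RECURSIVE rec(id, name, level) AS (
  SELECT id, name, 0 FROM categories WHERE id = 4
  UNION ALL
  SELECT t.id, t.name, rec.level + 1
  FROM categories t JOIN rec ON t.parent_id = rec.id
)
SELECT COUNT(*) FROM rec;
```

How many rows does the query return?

5

Base: id=4 (Card) at level 0.
Iteration 1: rows with parent_id in {4} -> Sports (id 6, level 1).
Iteration 2: rows with parent_id in {6} -> Rock (id 7, level 2), Games (id 8, level 2).
Iteration 3: rows with parent_id in {7,8} -> Board (id 11, level 3).
Iteration 4: no rows with parent_id in {11}; recursion stops.
Total rows emitted: 5.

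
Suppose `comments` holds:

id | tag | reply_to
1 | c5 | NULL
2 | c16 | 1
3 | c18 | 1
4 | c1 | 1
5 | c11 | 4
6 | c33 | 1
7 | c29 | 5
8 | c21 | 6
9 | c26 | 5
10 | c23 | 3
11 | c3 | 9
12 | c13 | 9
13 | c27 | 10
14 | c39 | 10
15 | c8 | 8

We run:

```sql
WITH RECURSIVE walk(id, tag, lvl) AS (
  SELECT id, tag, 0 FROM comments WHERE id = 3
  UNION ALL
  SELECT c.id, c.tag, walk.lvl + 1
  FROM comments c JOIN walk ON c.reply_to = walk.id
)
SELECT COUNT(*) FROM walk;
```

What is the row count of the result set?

4

Base: id=3 (c18) at lvl 0.
Iteration 1: rows with reply_to in {3} -> c23 (id 10, lvl 1).
Iteration 2: rows with reply_to in {10} -> c27 (id 13, lvl 2), c39 (id 14, lvl 2).
Iteration 3: no rows with reply_to in {13,14}; recursion stops.
Total rows emitted: 4.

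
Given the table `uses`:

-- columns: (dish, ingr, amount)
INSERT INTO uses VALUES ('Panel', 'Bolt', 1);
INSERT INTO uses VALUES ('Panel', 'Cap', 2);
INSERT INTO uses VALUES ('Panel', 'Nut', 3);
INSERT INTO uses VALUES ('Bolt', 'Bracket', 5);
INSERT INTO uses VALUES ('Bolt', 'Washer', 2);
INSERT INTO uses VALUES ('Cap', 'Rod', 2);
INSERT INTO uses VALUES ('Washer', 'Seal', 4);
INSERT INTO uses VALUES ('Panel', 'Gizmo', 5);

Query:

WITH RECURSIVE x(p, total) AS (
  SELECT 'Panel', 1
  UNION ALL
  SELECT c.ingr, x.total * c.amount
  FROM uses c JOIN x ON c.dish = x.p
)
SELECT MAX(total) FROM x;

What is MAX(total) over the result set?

8

Base: (Panel, total=1).
Iteration 1: components of {Panel} -> Bolt = 1*1 = 1, Cap = 1*2 = 2, Gizmo = 1*5 = 5, Nut = 1*3 = 3.
Iteration 2: components of {Bolt,Cap,Gizmo,Nut} -> Bracket = 1*5 = 5, Rod = 2*2 = 4, Washer = 1*2 = 2.
Iteration 3: components of {Bracket,Rod,Washer} -> Seal = 2*4 = 8.
Iteration 4: no further components; recursion stops.
total values: 1, 1, 2, 3, 5, 5, 2, 4, 8; the maximum is 8.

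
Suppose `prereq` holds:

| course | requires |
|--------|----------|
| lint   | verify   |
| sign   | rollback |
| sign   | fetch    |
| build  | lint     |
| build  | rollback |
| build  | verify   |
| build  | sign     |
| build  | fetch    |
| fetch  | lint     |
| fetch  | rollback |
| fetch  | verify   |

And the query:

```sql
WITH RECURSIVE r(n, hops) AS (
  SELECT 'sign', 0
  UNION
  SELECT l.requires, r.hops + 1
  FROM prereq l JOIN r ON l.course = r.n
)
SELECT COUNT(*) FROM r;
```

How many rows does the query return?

7

Base: (sign, hops=0).
Iteration 1: edges from {sign} -> (fetch, hops=1), (rollback, hops=1).
Iteration 2: edges from {fetch,rollback} -> (lint, hops=2), (rollback, hops=2), (verify, hops=2).
Iteration 3: edges from {lint,rollback,verify} -> (verify, hops=3).
Iteration 4: no outgoing edges from {verify}; recursion stops.
Total rows emitted: 7.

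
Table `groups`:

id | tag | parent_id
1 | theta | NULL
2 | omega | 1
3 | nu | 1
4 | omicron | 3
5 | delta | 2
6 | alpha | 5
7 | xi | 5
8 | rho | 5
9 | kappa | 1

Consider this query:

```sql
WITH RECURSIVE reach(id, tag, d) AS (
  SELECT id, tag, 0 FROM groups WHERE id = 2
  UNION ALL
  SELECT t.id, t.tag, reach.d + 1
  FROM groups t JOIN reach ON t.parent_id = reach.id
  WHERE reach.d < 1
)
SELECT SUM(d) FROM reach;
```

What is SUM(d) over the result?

1

Base: id=2 (omega) at d 0.
Iteration 1: rows with parent_id in {2} -> delta (id 5, d 1).
Iteration 2: d < 1 fails for all current rows; recursion stops.
SUM(d) = 0 + 1 = 1.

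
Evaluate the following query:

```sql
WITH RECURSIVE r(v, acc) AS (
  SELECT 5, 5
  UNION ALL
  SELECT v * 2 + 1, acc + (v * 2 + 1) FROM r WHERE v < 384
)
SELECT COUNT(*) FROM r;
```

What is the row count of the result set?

Base: v=5, acc=5.
Iteration 1: 5 < 384 holds -> v = 5 * 2 + 1 = 11, acc = 5 + 11 = 16.
Iteration 2: 11 < 384 holds -> v = 11 * 2 + 1 = 23, acc = 16 + 23 = 39.
Iteration 3: 23 < 384 holds -> v = 23 * 2 + 1 = 47, acc = 39 + 47 = 86.
Iteration 4: 47 < 384 holds -> v = 47 * 2 + 1 = 95, acc = 86 + 95 = 181.
Iteration 5: 95 < 384 holds -> v = 95 * 2 + 1 = 191, acc = 181 + 191 = 372.
Iteration 6: 191 < 384 holds -> v = 191 * 2 + 1 = 383, acc = 372 + 383 = 755.
Iteration 7: 383 < 384 holds -> v = 383 * 2 + 1 = 767, acc = 755 + 767 = 1522.
Iteration 8: 767 < 384 fails; recursion stops.
Total rows emitted: 8.

8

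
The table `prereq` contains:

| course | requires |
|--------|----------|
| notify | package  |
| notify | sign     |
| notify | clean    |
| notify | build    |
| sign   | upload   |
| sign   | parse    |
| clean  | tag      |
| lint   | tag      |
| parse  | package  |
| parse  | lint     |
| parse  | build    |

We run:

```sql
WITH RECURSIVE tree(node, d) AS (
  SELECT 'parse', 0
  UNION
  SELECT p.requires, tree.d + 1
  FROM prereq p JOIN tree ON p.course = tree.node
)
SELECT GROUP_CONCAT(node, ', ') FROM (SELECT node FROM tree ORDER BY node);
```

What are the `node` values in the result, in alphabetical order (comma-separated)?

Base: (parse, d=0).
Iteration 1: edges from {parse} -> (build, d=1), (lint, d=1), (package, d=1).
Iteration 2: edges from {build,lint,package} -> (tag, d=2).
Iteration 3: no outgoing edges from {tag}; recursion stops.

build, lint, package, parse, tag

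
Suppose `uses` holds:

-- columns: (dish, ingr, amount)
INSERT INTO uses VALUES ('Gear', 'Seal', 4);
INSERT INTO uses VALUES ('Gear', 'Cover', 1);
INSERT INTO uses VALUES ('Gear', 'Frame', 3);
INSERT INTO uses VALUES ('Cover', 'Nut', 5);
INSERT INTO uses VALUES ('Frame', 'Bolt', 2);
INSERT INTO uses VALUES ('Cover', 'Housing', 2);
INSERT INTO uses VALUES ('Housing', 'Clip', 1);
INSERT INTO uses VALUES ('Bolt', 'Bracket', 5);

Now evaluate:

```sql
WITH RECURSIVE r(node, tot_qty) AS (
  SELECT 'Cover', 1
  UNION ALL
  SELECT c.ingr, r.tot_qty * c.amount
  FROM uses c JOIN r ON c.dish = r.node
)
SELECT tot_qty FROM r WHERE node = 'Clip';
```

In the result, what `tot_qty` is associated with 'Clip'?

2

Base: (Cover, tot_qty=1).
Iteration 1: components of {Cover} -> Housing = 1*2 = 2, Nut = 1*5 = 5.
Iteration 2: components of {Housing,Nut} -> Clip = 2*1 = 2.
Iteration 3: no further components; recursion stops.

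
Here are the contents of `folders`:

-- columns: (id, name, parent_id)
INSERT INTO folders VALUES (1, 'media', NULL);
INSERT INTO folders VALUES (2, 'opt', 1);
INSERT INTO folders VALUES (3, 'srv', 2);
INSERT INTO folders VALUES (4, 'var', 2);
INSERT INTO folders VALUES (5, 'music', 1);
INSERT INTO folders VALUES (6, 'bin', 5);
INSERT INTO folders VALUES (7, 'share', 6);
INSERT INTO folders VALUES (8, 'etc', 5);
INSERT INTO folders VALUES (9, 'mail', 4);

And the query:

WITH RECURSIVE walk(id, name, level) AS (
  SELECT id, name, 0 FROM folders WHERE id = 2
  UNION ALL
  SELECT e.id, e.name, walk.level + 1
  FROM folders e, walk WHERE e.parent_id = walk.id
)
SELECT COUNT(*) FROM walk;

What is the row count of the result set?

Base: id=2 (opt) at level 0.
Iteration 1: rows with parent_id in {2} -> srv (id 3, level 1), var (id 4, level 1).
Iteration 2: rows with parent_id in {3,4} -> mail (id 9, level 2).
Iteration 3: no rows with parent_id in {9}; recursion stops.
Total rows emitted: 4.

4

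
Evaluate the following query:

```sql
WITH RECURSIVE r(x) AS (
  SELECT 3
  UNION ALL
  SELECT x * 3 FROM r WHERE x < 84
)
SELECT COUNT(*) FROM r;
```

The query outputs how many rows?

5

Base: x=3.
Iteration 1: 3 < 84 holds -> x = 3 * 3 = 9.
Iteration 2: 9 < 84 holds -> x = 9 * 3 = 27.
Iteration 3: 27 < 84 holds -> x = 27 * 3 = 81.
Iteration 4: 81 < 84 holds -> x = 81 * 3 = 243.
Iteration 5: 243 < 84 fails; recursion stops.
Total rows emitted: 5.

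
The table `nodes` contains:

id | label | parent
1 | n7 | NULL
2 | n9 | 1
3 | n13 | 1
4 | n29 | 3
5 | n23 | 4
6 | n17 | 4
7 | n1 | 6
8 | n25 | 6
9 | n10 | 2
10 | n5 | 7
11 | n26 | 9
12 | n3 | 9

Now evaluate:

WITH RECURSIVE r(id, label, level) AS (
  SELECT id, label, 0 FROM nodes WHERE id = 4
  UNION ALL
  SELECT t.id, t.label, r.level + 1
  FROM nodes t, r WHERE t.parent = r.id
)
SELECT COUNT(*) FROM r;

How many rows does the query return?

6

Base: id=4 (n29) at level 0.
Iteration 1: rows with parent in {4} -> n23 (id 5, level 1), n17 (id 6, level 1).
Iteration 2: rows with parent in {5,6} -> n1 (id 7, level 2), n25 (id 8, level 2).
Iteration 3: rows with parent in {7,8} -> n5 (id 10, level 3).
Iteration 4: no rows with parent in {10}; recursion stops.
Total rows emitted: 6.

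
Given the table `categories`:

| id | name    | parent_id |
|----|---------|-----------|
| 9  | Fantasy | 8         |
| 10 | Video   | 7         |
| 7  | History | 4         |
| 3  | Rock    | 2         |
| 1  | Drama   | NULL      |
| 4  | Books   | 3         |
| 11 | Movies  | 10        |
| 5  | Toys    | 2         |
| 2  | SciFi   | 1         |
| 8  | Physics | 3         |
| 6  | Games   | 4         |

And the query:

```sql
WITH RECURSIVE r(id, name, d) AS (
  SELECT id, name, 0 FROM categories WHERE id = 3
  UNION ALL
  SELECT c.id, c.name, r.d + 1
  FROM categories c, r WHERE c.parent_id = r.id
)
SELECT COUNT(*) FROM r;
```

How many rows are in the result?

8

Base: id=3 (Rock) at d 0.
Iteration 1: rows with parent_id in {3} -> Books (id 4, d 1), Physics (id 8, d 1).
Iteration 2: rows with parent_id in {4,8} -> Games (id 6, d 2), History (id 7, d 2), Fantasy (id 9, d 2).
Iteration 3: rows with parent_id in {6,7,9} -> Video (id 10, d 3).
Iteration 4: rows with parent_id in {10} -> Movies (id 11, d 4).
Iteration 5: no rows with parent_id in {11}; recursion stops.
Total rows emitted: 8.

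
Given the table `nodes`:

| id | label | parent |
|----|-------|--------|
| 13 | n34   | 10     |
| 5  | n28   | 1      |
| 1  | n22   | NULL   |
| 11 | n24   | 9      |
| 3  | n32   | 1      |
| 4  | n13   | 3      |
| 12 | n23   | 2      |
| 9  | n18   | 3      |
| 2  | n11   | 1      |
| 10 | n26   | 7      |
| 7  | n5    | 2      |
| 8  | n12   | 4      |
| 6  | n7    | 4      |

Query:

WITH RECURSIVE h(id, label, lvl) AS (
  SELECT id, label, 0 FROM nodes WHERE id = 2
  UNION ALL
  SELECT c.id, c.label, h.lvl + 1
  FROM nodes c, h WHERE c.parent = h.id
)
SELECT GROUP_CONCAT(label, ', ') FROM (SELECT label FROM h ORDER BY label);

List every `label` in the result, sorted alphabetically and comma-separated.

Base: id=2 (n11) at lvl 0.
Iteration 1: rows with parent in {2} -> n5 (id 7, lvl 1), n23 (id 12, lvl 1).
Iteration 2: rows with parent in {7,12} -> n26 (id 10, lvl 2).
Iteration 3: rows with parent in {10} -> n34 (id 13, lvl 3).
Iteration 4: no rows with parent in {13}; recursion stops.

n11, n23, n26, n34, n5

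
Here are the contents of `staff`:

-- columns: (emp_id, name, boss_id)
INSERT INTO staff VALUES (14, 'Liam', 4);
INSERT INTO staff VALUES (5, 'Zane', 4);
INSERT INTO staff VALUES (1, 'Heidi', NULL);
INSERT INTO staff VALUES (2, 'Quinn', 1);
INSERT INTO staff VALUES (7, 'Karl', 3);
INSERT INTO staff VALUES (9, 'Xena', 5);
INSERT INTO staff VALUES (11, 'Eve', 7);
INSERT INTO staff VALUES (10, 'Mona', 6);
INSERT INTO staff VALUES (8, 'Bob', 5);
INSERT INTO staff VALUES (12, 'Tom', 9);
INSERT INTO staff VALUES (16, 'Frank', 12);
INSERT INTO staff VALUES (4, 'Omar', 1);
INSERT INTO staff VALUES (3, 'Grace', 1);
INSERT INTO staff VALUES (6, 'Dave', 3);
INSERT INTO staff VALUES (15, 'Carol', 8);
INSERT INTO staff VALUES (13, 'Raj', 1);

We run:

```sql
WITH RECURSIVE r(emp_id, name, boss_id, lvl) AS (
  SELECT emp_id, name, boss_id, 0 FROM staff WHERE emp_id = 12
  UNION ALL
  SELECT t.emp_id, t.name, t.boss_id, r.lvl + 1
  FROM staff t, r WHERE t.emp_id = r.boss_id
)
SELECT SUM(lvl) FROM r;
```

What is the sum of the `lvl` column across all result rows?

10

Base: emp_id=12 (Tom), boss_id=9, lvl 0.
Iteration 1: join on emp_id=9 -> Xena (id 9, boss_id=5, lvl 1).
Iteration 2: join on emp_id=5 -> Zane (id 5, boss_id=4, lvl 2).
Iteration 3: join on emp_id=4 -> Omar (id 4, boss_id=1, lvl 3).
Iteration 4: join on emp_id=1 -> Heidi (id 1, boss_id=NULL, lvl 4).
Iteration 5: boss_id is NULL; no match; recursion stops.
SUM(lvl) = 0 + 1 + 2 + 3 + 4 = 10.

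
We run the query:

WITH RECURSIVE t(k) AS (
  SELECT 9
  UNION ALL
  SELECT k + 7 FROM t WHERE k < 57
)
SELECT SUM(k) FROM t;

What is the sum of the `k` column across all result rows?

268

Base: k=9.
Iteration 1: 9 < 57 holds -> k = 9 + 7 = 16.
Iteration 2: 16 < 57 holds -> k = 16 + 7 = 23.
Iteration 3: 23 < 57 holds -> k = 23 + 7 = 30.
Iteration 4: 30 < 57 holds -> k = 30 + 7 = 37.
Iteration 5: 37 < 57 holds -> k = 37 + 7 = 44.
Iteration 6: 44 < 57 holds -> k = 44 + 7 = 51.
Iteration 7: 51 < 57 holds -> k = 51 + 7 = 58.
Iteration 8: 58 < 57 fails; recursion stops.
SUM(k) = 9 + 16 + 23 + 30 + 37 + 44 + 51 + 58 = 268.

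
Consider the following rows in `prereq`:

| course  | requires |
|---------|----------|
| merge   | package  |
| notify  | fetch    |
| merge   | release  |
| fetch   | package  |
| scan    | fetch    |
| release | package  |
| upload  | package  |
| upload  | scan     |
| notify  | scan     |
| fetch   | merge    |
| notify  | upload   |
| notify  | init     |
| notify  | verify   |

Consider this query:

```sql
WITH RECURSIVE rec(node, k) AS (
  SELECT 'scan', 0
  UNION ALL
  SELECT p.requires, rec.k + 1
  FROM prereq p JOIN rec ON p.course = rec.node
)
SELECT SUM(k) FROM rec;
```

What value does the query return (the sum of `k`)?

15

Base: (scan, k=0).
Iteration 1: edges from {scan} -> (fetch, k=1).
Iteration 2: edges from {fetch} -> (merge, k=2), (package, k=2).
Iteration 3: edges from {merge,package} -> (package, k=3), (release, k=3).
Iteration 4: edges from {package,release} -> (package, k=4).
Iteration 5: no outgoing edges from {package}; recursion stops.
SUM(k) = 0 + 1 + 2 + 2 + 3 + 3 + 4 = 15.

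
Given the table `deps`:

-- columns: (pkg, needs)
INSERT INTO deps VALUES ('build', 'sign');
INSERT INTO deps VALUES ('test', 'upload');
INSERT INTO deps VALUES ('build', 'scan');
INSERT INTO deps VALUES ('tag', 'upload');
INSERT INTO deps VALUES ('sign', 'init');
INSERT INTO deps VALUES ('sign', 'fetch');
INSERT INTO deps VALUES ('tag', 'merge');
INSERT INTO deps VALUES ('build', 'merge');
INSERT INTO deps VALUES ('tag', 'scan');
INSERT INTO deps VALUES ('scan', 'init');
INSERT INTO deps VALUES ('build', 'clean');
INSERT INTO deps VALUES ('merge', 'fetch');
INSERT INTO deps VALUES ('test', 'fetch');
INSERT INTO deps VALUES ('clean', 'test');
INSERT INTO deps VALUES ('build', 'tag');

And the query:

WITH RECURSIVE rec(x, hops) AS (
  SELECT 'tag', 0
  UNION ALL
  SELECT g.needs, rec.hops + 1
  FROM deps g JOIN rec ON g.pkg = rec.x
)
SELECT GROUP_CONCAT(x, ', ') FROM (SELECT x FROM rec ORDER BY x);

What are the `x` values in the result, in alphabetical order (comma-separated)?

Base: (tag, hops=0).
Iteration 1: edges from {tag} -> (merge, hops=1), (scan, hops=1), (upload, hops=1).
Iteration 2: edges from {merge,scan,upload} -> (fetch, hops=2), (init, hops=2).
Iteration 3: no outgoing edges from {fetch,init}; recursion stops.

fetch, init, merge, scan, tag, upload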